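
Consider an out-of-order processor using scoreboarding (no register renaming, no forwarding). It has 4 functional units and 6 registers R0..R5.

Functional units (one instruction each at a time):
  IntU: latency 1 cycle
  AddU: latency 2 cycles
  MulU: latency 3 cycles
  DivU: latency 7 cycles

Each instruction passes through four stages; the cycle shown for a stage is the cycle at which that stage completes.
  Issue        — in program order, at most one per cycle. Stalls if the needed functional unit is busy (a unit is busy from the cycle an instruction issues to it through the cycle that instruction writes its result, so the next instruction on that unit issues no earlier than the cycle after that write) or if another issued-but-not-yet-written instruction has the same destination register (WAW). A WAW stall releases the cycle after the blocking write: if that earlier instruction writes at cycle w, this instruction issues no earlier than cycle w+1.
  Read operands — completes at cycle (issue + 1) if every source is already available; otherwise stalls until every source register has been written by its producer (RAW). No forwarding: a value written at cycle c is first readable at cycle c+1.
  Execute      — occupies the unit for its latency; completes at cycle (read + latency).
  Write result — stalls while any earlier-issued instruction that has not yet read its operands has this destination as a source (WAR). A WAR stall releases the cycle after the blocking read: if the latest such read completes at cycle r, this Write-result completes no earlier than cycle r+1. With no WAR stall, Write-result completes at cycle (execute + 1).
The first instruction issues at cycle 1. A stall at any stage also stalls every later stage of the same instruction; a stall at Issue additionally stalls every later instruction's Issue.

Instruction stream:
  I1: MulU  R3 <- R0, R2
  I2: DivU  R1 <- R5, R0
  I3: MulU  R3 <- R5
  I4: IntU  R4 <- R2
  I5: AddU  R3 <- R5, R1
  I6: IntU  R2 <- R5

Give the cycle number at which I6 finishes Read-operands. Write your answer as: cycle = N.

cycle = 15

c1: issue I1 (MulU)
c2: I1 read-ops, issue I2 (DivU)
c3: I2 read-ops
c5: I1 finished on MulU
c6: I1→R3
c7: issue I3 (MulU)
c8: I3 read-ops, issue I4 (IntU)
c9: I4 read-ops
c10: I2 finished on DivU, I4 finished on IntU
c11: I2→R1, I3 finished on MulU, I4→R4
c12: I3→R3
c13: issue I5 (AddU)
c14: I5 read-ops, issue I6 (IntU)
c15: I6 read-ops
c16: I5 finished on AddU, I6 finished on IntU
c17: I5→R3, I6→R2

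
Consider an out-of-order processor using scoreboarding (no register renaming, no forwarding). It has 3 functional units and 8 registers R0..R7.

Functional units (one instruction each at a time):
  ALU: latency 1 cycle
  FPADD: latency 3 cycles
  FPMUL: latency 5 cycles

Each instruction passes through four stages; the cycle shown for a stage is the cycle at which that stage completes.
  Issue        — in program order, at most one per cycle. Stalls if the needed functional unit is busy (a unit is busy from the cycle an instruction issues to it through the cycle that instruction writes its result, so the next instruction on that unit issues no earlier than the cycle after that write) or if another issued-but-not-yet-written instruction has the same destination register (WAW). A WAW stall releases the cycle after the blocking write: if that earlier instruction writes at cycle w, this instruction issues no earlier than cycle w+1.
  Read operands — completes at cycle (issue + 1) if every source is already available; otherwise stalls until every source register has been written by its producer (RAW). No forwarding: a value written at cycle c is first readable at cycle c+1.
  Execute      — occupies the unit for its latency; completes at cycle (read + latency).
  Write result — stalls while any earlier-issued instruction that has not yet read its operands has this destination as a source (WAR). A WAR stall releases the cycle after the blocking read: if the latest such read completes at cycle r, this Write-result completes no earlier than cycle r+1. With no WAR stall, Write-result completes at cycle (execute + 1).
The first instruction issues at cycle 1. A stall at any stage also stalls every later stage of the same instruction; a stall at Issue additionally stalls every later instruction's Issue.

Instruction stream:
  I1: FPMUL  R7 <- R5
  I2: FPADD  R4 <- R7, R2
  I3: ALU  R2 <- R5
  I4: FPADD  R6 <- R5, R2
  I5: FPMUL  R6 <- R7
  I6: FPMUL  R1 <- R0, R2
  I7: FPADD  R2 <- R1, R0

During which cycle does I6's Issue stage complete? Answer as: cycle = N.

[1] I1→FPMUL
[2] I1 RO, I2→FPADD
[3] I3→ALU
[4] I3 RO
[5] I3 EX
[7] I1 EX
[8] I1 WR R7
[9] I2 RO
[10] I3 WR R2
[12] I2 EX
[13] I2 WR R4
[14] I4→FPADD
[15] I4 RO
[18] I4 EX
[19] I4 WR R6
[20] I5→FPMUL
[21] I5 RO
[26] I5 EX
[27] I5 WR R6
[28] I6→FPMUL
[29] I6 RO, I7→FPADD
[34] I6 EX
[35] I6 WR R1
[36] I7 RO
[39] I7 EX
[40] I7 WR R2

cycle = 28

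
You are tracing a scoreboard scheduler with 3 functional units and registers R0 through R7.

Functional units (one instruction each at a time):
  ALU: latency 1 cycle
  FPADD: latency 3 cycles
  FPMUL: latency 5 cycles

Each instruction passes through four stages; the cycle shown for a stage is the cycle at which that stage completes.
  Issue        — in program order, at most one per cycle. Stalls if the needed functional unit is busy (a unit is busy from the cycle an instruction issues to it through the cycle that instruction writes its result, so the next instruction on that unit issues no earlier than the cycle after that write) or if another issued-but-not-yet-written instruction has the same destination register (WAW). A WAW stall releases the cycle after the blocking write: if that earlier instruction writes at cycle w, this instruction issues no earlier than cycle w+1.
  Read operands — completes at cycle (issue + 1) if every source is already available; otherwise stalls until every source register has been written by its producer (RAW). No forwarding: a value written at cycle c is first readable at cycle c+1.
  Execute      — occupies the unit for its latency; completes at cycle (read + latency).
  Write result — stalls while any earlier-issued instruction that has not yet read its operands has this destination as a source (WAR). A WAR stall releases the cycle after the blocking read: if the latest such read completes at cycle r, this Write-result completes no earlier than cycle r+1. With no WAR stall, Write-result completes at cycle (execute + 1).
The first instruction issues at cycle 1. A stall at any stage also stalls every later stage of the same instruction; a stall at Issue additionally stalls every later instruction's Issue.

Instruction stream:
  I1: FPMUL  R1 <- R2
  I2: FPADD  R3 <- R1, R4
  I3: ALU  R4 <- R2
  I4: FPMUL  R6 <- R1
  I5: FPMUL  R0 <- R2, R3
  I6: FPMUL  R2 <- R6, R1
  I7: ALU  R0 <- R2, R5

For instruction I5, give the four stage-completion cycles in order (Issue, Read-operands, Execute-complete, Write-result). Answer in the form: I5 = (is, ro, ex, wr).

I5 = (17, 18, 23, 24)

cycle 1: I1 dispatched to FPMUL
cycle 2: I1 operands ready | I2 dispatched to FPADD
cycle 3: I3 dispatched to ALU
cycle 4: I3 operands ready
cycle 5: I3 complete
cycle 7: I1 complete
cycle 8: R1←I1
cycle 9: I2 operands ready | I4 dispatched to FPMUL
cycle 10: R4←I3 | I4 operands ready
cycle 12: I2 complete
cycle 13: R3←I2
cycle 15: I4 complete
cycle 16: R6←I4
cycle 17: I5 dispatched to FPMUL
cycle 18: I5 operands ready
cycle 23: I5 complete
cycle 24: R0←I5
cycle 25: I6 dispatched to FPMUL
cycle 26: I6 operands ready | I7 dispatched to ALU
cycle 31: I6 complete
cycle 32: R2←I6
cycle 33: I7 operands ready
cycle 34: I7 complete
cycle 35: R0←I7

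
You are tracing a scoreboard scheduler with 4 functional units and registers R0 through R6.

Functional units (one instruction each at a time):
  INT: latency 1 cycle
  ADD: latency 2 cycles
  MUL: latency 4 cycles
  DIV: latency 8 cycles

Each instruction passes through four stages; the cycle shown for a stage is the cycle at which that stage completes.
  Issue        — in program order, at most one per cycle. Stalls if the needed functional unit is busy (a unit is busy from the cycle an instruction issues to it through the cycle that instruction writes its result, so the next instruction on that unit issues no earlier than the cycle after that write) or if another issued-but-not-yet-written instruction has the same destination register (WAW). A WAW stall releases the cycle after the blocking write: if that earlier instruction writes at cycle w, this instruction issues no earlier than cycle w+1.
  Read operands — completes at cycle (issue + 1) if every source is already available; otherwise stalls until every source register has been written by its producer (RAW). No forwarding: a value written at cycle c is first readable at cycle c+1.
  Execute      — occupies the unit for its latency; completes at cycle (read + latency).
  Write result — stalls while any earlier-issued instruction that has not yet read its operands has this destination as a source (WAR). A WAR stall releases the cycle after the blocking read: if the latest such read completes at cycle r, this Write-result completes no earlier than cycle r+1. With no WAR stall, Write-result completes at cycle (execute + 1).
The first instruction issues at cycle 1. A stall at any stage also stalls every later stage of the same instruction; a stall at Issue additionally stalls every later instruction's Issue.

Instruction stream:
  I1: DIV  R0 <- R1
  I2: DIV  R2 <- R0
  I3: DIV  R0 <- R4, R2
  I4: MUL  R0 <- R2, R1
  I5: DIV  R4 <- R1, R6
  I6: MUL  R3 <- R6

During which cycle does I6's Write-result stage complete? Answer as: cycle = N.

[1] I1 dispatched to DIV
[2] I1 operands ready
[10] I1 complete
[11] R0←I1
[12] I2 dispatched to DIV
[13] I2 operands ready
[21] I2 complete
[22] R2←I2
[23] I3 dispatched to DIV
[24] I3 operands ready
[32] I3 complete
[33] R0←I3
[34] I4 dispatched to MUL
[35] I4 operands ready | I5 dispatched to DIV
[36] I5 operands ready
[39] I4 complete
[40] R0←I4
[41] I6 dispatched to MUL
[42] I6 operands ready
[44] I5 complete
[45] R4←I5
[46] I6 complete
[47] R3←I6

cycle = 47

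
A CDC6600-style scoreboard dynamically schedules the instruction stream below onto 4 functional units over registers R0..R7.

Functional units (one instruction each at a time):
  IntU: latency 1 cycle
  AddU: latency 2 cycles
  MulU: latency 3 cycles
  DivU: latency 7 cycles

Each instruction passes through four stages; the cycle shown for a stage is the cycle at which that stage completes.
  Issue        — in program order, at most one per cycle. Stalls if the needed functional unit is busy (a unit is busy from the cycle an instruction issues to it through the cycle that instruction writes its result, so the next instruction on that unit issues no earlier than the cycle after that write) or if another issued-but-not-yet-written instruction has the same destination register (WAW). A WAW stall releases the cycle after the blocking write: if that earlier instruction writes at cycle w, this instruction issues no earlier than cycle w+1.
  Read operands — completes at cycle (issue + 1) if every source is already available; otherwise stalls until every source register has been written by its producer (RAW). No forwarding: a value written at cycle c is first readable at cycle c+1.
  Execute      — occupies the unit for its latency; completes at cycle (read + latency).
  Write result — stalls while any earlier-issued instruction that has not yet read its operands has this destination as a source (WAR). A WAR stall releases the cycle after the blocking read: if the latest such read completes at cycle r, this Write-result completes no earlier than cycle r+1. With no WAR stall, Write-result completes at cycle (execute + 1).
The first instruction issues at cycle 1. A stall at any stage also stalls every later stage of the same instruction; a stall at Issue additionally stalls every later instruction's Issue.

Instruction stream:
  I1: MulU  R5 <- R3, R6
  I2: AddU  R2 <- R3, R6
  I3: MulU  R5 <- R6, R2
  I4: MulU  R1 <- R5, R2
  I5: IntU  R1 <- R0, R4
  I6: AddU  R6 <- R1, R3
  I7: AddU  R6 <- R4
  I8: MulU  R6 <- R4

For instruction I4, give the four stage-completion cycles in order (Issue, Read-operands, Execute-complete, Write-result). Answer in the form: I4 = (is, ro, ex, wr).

[1] I1 dispatched to MulU
[2] I1 operands ready · I2 dispatched to AddU
[3] I2 operands ready
[5] I1 complete · I2 complete
[6] R5←I1 · R2←I2
[7] I3 dispatched to MulU
[8] I3 operands ready
[11] I3 complete
[12] R5←I3
[13] I4 dispatched to MulU
[14] I4 operands ready
[17] I4 complete
[18] R1←I4
[19] I5 dispatched to IntU
[20] I5 operands ready · I6 dispatched to AddU
[21] I5 complete
[22] R1←I5
[23] I6 operands ready
[25] I6 complete
[26] R6←I6
[27] I7 dispatched to AddU
[28] I7 operands ready
[30] I7 complete
[31] R6←I7
[32] I8 dispatched to MulU
[33] I8 operands ready
[36] I8 complete
[37] R6←I8

I4 = (13, 14, 17, 18)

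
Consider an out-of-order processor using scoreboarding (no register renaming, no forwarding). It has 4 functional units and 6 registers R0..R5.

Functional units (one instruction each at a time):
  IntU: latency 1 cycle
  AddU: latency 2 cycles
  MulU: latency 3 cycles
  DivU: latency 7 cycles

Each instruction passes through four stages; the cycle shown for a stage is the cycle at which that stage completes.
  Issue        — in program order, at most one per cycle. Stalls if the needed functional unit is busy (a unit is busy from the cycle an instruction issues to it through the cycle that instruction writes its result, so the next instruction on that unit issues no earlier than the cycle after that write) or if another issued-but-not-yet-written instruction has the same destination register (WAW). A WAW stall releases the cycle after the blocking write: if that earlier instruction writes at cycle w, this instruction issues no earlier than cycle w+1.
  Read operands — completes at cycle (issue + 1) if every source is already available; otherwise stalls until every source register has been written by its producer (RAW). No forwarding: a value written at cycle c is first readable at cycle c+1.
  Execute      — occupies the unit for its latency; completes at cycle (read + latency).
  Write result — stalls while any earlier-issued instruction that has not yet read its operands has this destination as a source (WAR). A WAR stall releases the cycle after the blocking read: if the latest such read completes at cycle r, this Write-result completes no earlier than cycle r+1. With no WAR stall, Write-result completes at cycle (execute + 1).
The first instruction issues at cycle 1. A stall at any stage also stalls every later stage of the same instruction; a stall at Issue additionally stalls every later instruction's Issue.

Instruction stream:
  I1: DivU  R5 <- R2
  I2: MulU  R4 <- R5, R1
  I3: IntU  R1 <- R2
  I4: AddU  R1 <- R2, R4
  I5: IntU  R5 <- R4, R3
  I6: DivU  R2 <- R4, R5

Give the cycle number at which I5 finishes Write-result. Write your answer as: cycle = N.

[1] I1→DivU
[2] I1 RO; I2→MulU
[3] I3→IntU
[4] I3 RO
[5] I3 EX
[9] I1 EX
[10] I1 WR R5
[11] I2 RO
[12] I3 WR R1
[13] I4→AddU
[14] I2 EX; I5→IntU
[15] I2 WR R4; I6→DivU
[16] I4 RO; I5 RO
[17] I5 EX
[18] I4 EX; I5 WR R5
[19] I4 WR R1; I6 RO
[26] I6 EX
[27] I6 WR R2

cycle = 18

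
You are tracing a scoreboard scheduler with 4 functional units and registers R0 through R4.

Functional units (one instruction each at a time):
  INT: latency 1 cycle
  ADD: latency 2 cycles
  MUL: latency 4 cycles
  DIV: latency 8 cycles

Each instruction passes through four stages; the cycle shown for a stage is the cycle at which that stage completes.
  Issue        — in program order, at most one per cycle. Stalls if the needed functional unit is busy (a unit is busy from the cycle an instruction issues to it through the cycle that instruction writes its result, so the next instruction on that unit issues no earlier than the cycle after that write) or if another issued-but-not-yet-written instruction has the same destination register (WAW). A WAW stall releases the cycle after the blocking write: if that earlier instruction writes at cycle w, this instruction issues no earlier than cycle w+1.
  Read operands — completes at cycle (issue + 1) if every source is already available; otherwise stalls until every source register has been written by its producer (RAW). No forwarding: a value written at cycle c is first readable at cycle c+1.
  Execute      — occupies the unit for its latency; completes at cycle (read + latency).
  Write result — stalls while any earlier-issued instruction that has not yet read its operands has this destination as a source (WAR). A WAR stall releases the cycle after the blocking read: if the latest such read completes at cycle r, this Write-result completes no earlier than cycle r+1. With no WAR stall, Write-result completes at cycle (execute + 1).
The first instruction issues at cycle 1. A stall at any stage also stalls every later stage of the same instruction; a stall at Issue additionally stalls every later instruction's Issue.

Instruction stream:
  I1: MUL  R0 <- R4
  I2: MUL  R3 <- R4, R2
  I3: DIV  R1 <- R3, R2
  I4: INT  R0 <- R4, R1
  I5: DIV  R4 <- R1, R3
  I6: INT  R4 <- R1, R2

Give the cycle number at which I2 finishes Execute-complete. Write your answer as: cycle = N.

cycle = 13

c1: issue I1 (MUL)
c2: I1 read-ops
c6: I1 finished on MUL
c7: I1→R0
c8: issue I2 (MUL)
c9: I2 read-ops · issue I3 (DIV)
c10: issue I4 (INT)
c13: I2 finished on MUL
c14: I2→R3
c15: I3 read-ops
c23: I3 finished on DIV
c24: I3→R1
c25: I4 read-ops · issue I5 (DIV)
c26: I4 finished on INT · I5 read-ops
c27: I4→R0
c34: I5 finished on DIV
c35: I5→R4
c36: issue I6 (INT)
c37: I6 read-ops
c38: I6 finished on INT
c39: I6→R4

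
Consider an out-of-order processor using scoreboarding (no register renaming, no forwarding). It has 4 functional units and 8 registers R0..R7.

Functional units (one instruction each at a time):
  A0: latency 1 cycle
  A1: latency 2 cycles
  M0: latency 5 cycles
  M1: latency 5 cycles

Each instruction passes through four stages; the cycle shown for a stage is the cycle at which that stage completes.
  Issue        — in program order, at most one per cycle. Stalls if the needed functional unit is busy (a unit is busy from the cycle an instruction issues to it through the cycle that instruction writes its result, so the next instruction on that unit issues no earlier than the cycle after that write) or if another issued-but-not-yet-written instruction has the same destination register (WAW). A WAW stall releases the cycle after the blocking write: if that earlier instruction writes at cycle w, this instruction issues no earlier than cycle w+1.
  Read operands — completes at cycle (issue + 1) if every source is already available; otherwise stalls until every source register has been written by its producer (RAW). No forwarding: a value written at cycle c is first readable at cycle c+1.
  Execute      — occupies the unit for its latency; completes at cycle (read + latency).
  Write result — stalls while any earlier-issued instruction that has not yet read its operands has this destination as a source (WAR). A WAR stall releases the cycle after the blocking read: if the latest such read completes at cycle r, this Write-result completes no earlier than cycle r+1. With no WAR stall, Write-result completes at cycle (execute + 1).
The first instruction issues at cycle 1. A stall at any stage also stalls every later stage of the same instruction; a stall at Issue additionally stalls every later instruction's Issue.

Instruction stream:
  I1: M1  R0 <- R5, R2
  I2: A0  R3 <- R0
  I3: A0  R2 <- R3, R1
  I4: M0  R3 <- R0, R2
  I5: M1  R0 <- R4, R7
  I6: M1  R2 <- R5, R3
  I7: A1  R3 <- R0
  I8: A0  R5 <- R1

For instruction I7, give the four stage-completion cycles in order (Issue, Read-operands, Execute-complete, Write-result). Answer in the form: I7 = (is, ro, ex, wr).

I7 = (23, 24, 26, 27)

t=1  I1 dispatched to M1
t=2  I1 operands ready | I2 dispatched to A0
t=7  I1 complete
t=8  R0←I1
t=9  I2 operands ready
t=10  I2 complete
t=11  R3←I2
t=12  I3 dispatched to A0
t=13  I3 operands ready | I4 dispatched to M0
t=14  I3 complete | I5 dispatched to M1
t=15  R2←I3 | I5 operands ready
t=16  I4 operands ready
t=20  I5 complete
t=21  I4 complete | R0←I5
t=22  R3←I4 | I6 dispatched to M1
t=23  I6 operands ready | I7 dispatched to A1
t=24  I7 operands ready | I8 dispatched to A0
t=25  I8 operands ready
t=26  I7 complete | I8 complete
t=27  R3←I7 | R5←I8
t=28  I6 complete
t=29  R2←I6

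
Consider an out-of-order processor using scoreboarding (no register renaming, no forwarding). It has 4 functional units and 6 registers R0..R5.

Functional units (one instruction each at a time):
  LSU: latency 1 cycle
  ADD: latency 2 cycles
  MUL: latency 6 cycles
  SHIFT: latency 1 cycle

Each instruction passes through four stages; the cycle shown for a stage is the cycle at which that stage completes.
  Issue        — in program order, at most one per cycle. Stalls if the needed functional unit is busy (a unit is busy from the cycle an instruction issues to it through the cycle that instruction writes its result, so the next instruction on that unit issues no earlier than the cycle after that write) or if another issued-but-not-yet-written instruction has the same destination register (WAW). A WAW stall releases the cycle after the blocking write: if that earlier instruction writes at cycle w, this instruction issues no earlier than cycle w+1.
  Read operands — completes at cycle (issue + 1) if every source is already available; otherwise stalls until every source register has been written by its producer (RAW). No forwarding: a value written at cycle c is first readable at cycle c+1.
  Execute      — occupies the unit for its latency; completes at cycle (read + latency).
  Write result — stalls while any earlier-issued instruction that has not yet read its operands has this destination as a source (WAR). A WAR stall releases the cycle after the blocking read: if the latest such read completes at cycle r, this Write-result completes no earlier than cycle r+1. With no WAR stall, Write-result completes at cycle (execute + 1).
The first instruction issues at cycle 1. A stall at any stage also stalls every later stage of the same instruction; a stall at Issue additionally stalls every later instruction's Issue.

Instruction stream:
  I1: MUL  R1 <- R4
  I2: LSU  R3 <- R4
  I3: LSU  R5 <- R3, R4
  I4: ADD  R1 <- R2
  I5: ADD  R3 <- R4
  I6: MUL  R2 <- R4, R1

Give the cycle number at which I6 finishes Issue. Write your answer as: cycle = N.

cycle = 16

[1] I1 dispatched to MUL
[2] I1 operands ready | I2 dispatched to LSU
[3] I2 operands ready
[4] I2 complete
[5] R3←I2
[6] I3 dispatched to LSU
[7] I3 operands ready
[8] I1 complete | I3 complete
[9] R1←I1 | R5←I3
[10] I4 dispatched to ADD
[11] I4 operands ready
[13] I4 complete
[14] R1←I4
[15] I5 dispatched to ADD
[16] I5 operands ready | I6 dispatched to MUL
[17] I6 operands ready
[18] I5 complete
[19] R3←I5
[23] I6 complete
[24] R2←I6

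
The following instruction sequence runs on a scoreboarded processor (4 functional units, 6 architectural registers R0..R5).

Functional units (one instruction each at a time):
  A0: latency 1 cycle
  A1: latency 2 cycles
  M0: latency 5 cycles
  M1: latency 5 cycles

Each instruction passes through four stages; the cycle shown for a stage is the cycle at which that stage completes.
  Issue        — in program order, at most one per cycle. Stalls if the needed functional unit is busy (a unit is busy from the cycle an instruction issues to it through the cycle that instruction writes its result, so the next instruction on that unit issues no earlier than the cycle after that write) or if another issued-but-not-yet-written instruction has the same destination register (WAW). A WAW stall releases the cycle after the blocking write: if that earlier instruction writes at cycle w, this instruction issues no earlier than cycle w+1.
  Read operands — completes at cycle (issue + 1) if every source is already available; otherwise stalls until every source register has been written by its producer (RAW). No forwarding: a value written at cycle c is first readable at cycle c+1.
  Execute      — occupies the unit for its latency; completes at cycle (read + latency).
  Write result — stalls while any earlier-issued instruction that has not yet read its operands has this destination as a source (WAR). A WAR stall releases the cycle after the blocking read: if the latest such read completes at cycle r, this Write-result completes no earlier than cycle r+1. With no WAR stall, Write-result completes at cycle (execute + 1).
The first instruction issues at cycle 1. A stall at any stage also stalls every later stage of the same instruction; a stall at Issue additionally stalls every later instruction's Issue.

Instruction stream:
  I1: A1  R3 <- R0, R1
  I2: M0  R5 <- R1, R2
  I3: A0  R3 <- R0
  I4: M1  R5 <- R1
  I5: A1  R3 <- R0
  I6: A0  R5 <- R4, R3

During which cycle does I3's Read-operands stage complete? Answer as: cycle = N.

t=1  I1 dispatched to A1
t=2  I1 operands ready; I2 dispatched to M0
t=3  I2 operands ready
t=4  I1 complete
t=5  R3←I1
t=6  I3 dispatched to A0
t=7  I3 operands ready
t=8  I2 complete; I3 complete
t=9  R5←I2; R3←I3
t=10  I4 dispatched to M1
t=11  I4 operands ready; I5 dispatched to A1
t=12  I5 operands ready
t=14  I5 complete
t=15  R3←I5
t=16  I4 complete
t=17  R5←I4
t=18  I6 dispatched to A0
t=19  I6 operands ready
t=20  I6 complete
t=21  R5←I6

cycle = 7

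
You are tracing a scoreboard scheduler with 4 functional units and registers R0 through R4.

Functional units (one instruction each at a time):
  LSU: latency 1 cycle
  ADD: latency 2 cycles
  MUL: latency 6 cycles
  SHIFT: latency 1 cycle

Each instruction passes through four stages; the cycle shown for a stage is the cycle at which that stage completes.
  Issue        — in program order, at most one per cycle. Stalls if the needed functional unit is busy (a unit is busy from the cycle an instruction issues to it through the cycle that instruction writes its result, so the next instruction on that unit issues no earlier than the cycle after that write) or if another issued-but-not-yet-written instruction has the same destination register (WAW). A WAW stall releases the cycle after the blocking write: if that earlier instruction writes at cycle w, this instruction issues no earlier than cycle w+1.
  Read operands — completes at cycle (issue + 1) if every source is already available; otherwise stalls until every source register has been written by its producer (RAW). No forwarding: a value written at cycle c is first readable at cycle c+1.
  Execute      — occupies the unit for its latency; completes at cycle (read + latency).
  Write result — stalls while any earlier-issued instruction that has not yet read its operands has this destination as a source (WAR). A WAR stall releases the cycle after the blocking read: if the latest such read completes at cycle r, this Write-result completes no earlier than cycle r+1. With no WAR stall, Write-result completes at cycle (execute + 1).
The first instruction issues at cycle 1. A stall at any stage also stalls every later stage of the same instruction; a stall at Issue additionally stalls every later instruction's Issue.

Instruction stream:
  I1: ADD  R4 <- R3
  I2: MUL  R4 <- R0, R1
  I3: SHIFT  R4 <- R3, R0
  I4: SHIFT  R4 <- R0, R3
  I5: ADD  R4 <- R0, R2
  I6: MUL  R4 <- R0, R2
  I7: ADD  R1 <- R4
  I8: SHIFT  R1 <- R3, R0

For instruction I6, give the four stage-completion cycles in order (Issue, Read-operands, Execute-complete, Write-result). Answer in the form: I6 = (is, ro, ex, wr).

c1: I1 dispatched to ADD
c2: I1 operands ready
c4: I1 complete
c5: R4←I1
c6: I2 dispatched to MUL
c7: I2 operands ready
c13: I2 complete
c14: R4←I2
c15: I3 dispatched to SHIFT
c16: I3 operands ready
c17: I3 complete
c18: R4←I3
c19: I4 dispatched to SHIFT
c20: I4 operands ready
c21: I4 complete
c22: R4←I4
c23: I5 dispatched to ADD
c24: I5 operands ready
c26: I5 complete
c27: R4←I5
c28: I6 dispatched to MUL
c29: I6 operands ready; I7 dispatched to ADD
c35: I6 complete
c36: R4←I6
c37: I7 operands ready
c39: I7 complete
c40: R1←I7
c41: I8 dispatched to SHIFT
c42: I8 operands ready
c43: I8 complete
c44: R1←I8

I6 = (28, 29, 35, 36)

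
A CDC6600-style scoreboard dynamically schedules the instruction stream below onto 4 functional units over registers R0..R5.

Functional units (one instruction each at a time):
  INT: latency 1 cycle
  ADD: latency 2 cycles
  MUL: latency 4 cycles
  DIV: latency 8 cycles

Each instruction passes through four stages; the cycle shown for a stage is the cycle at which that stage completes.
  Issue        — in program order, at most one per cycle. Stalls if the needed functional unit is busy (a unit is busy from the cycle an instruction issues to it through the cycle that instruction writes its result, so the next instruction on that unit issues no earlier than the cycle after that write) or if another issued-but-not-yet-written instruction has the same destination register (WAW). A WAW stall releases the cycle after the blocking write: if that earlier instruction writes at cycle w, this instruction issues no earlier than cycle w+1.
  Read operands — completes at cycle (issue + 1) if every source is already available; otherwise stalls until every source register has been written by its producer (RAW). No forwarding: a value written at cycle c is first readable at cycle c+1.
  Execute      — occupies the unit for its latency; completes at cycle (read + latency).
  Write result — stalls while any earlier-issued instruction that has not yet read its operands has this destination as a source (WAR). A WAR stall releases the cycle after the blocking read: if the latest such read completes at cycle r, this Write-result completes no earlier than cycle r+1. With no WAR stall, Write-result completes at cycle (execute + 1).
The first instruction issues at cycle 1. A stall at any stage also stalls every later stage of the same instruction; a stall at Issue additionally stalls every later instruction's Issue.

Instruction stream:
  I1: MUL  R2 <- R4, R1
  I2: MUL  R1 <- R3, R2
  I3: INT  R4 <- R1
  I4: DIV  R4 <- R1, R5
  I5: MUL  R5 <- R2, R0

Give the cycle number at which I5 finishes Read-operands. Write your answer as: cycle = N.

t=1  I1 issues→MUL
t=2  I1 reads
t=6  I1 exec-done
t=7  I1 writes R2
t=8  I2 issues→MUL
t=9  I2 reads | I3 issues→INT
t=13  I2 exec-done
t=14  I2 writes R1
t=15  I3 reads
t=16  I3 exec-done
t=17  I3 writes R4
t=18  I4 issues→DIV
t=19  I4 reads | I5 issues→MUL
t=20  I5 reads
t=24  I5 exec-done
t=25  I5 writes R5
t=27  I4 exec-done
t=28  I4 writes R4

cycle = 20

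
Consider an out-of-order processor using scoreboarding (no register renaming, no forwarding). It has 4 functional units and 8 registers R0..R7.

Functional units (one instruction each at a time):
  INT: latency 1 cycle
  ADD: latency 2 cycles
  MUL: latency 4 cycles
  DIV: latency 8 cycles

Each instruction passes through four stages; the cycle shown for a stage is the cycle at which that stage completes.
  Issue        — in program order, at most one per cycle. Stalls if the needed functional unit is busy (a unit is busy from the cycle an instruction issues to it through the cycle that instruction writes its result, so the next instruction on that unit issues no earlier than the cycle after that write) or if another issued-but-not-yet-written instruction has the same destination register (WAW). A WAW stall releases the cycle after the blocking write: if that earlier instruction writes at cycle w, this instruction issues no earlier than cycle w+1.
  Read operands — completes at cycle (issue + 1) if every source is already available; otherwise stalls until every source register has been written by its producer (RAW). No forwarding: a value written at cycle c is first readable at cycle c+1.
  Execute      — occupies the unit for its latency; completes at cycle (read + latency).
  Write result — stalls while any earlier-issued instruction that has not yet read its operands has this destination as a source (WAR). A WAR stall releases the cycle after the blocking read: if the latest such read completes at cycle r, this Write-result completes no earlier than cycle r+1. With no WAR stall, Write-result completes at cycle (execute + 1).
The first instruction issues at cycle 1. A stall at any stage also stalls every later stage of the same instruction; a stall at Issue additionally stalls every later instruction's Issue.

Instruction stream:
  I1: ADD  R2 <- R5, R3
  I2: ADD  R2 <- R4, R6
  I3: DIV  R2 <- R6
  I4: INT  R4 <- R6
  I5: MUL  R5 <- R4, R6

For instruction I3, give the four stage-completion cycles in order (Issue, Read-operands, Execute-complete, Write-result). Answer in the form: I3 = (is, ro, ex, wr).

I1  is:1  ro:2  ex:4  wr:5
I2  is:6  ro:7  ex:9  wr:10  — struct: ADD busy until I1 writes@5
I3  is:11  ro:12  ex:20  wr:21  — WAW R2: wait I2 write@10
I4  is:12  ro:13  ex:14  wr:15
I5  is:13  ro:16  ex:20  wr:21  — RAW R4: wait I4 write@15

I3 = (11, 12, 20, 21)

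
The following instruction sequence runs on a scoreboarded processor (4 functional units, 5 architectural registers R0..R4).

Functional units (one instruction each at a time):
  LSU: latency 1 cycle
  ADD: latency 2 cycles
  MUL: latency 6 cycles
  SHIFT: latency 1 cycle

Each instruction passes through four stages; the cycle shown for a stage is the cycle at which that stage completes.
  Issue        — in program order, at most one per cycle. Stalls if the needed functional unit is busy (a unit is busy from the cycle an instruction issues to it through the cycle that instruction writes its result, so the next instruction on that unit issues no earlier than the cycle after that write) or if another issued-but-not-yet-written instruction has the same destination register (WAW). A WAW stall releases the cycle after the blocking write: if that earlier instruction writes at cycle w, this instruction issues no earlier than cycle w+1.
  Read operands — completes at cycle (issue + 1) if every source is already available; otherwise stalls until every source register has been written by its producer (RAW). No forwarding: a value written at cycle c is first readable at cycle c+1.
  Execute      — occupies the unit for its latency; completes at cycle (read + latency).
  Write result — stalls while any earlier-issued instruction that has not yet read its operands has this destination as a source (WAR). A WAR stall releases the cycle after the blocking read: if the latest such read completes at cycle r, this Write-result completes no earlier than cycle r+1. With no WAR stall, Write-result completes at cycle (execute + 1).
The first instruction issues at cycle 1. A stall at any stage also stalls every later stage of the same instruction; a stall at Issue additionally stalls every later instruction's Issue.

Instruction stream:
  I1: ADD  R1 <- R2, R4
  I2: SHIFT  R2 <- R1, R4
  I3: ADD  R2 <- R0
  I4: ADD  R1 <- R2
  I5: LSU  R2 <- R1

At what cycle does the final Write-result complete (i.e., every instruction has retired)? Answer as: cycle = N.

1) issue 1, read 2, done 4, write 5
2) issue 2, read 6, done 7, write 8  <RAW R1: wait I1 write@5>
3) issue 9, read 10, done 12, write 13  <WAW R2: wait I2 write@8>
4) issue 14, read 15, done 17, write 18  <struct: ADD busy until I3 writes@13>
5) issue 15, read 19, done 20, write 21  <RAW R1: wait I4 write@18>

cycle = 21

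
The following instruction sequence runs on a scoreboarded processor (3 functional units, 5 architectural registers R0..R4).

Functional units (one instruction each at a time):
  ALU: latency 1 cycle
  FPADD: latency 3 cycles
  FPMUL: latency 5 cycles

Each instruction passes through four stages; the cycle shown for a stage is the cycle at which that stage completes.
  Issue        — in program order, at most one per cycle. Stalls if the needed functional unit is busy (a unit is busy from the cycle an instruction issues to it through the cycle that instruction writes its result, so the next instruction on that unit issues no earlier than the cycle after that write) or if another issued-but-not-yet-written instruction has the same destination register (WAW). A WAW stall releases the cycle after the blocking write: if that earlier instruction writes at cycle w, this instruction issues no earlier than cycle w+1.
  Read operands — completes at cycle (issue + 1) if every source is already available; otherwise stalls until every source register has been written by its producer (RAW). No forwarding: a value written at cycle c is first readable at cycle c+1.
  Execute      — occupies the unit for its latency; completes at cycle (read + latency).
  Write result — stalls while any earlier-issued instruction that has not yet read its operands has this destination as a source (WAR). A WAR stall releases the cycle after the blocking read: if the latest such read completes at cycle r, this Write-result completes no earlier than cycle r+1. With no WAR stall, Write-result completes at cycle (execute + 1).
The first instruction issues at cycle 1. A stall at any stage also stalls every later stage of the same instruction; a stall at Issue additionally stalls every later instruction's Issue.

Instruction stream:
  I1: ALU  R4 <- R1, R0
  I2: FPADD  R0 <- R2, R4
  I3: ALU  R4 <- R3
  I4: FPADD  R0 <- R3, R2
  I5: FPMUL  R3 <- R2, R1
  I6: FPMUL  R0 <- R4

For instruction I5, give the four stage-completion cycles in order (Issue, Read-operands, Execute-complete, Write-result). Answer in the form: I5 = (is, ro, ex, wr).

c1: I1 issues→ALU
c2: I1 reads; I2 issues→FPADD
c3: I1 exec-done
c4: I1 writes R4
c5: I2 reads; I3 issues→ALU
c6: I3 reads
c7: I3 exec-done
c8: I2 exec-done; I3 writes R4
c9: I2 writes R0
c10: I4 issues→FPADD
c11: I4 reads; I5 issues→FPMUL
c12: I5 reads
c14: I4 exec-done
c15: I4 writes R0
c17: I5 exec-done
c18: I5 writes R3
c19: I6 issues→FPMUL
c20: I6 reads
c25: I6 exec-done
c26: I6 writes R0

I5 = (11, 12, 17, 18)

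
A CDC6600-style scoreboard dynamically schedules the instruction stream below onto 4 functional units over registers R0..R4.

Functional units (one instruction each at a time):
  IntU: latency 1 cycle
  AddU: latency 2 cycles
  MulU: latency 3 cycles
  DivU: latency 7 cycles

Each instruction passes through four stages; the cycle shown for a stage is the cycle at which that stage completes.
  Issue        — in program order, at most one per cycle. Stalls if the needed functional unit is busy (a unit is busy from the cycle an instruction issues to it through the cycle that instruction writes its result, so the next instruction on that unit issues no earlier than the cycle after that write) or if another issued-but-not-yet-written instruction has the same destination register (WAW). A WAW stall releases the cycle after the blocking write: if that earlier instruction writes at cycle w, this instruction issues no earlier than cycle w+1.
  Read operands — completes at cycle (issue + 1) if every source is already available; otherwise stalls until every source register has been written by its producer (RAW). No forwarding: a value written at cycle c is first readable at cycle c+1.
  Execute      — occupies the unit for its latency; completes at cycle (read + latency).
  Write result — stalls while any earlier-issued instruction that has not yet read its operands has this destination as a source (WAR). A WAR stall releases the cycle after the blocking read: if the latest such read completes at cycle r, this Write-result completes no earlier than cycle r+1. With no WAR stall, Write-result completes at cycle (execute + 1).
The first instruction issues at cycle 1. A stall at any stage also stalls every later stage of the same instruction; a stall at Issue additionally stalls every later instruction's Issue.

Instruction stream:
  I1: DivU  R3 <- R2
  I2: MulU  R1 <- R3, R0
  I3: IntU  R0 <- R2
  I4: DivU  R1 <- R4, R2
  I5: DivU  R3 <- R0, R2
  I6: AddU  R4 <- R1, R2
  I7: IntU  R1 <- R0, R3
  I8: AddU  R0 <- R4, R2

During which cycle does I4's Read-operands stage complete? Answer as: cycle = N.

[1] issue I1 (DivU)
[2] I1 read-ops; issue I2 (MulU)
[3] issue I3 (IntU)
[4] I3 read-ops
[5] I3 finished on IntU
[9] I1 finished on DivU
[10] I1→R3
[11] I2 read-ops
[12] I3→R0
[14] I2 finished on MulU
[15] I2→R1
[16] issue I4 (DivU)
[17] I4 read-ops
[24] I4 finished on DivU
[25] I4→R1
[26] issue I5 (DivU)
[27] I5 read-ops; issue I6 (AddU)
[28] I6 read-ops; issue I7 (IntU)
[30] I6 finished on AddU
[31] I6→R4
[32] issue I8 (AddU)
[33] I8 read-ops
[34] I5 finished on DivU
[35] I5→R3; I8 finished on AddU
[36] I7 read-ops
[37] I7 finished on IntU; I8→R0
[38] I7→R1

cycle = 17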